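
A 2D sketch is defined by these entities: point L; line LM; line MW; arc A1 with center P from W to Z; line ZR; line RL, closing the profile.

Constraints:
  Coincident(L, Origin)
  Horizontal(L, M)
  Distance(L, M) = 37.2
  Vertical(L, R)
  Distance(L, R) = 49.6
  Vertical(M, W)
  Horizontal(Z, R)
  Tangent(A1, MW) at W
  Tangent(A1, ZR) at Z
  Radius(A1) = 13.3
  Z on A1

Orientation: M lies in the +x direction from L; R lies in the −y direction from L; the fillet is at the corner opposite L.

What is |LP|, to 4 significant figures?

43.46

L is at the origin; LM is horizontal with |LM| = 37.2 and M on the +x side, so M = (37.20, 0.000). L and R share the same x with |LR| = 49.6 and R on the −y side, so R = (0.000, -49.60). The virtual corner opposite L is at (37.20, -49.60). The tangent condition forces PW to be normal to MW and tangency of A1 to ZR means the radius PZ is perpendicular to ZR, with radius 13.3, so the center P sits 13.3 in from both sides at P = (23.90, -36.30). Then |LP| = |P − L| = 43.46.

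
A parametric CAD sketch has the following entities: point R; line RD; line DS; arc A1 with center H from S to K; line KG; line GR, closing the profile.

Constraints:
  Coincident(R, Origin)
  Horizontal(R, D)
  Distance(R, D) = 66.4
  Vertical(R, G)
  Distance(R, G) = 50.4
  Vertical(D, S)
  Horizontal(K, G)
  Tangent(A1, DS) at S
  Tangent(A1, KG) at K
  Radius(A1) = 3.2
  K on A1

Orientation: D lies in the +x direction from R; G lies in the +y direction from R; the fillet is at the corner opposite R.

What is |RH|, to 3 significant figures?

78.9

RG is vertical with |RG| = 50.4 and G on the +y side, so G = (0.00, 50.4). The virtual corner opposite R is at (66.4, 50.4). Tangency of A1 to DS means the radius HS is perpendicular to DS and tangency of A1 to KG means the radius HK is perpendicular to KG, with radius 3.2, so the center H sits 3.2 in from both sides at H = (63.2, 47.2). Then |RH| = |H − R| = 78.9.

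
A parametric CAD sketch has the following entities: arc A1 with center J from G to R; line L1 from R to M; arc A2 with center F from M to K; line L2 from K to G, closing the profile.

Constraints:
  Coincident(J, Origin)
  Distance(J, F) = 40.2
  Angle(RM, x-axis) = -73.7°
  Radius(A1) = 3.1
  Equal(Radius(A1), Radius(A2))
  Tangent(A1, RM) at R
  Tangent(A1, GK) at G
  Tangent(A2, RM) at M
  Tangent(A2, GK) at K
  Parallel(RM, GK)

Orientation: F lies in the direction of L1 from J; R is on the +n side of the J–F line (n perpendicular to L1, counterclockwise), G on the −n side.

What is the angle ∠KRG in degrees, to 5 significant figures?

81.232°

The slot axis is L1's direction at -73.7°, so u = (cos -73.7°, sin -73.7°) = (0.28067, -0.95981) and n = (−sin -73.7°, cos -73.7°) = (0.95981, 0.28067). J is at the origin and F lies 40.2 along u from J, so F = 40.2·u = (11.283, -38.584). Tangency of A1 to both parallel lines with radius 3.1 puts R and G at J ± 3.1·n: R = (2.9754, 0.87007), G = (-2.9754, -0.87007). Equal radii place M and K the same way about F: M = F + 3.1·n = (14.258, -37.714), K = F − 3.1·n = (8.3074, -39.454). Then cos ∠KRG = RK·RG / (|RK||RG|), giving 81.232°.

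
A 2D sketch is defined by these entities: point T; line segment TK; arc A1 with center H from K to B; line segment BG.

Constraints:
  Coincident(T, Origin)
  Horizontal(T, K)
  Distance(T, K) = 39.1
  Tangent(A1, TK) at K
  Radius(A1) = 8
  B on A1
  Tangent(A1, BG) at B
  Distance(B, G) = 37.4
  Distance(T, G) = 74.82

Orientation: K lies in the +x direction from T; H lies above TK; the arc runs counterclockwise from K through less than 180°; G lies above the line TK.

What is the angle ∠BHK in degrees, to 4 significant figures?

57.25°

Checks: |HB| = 8.000 ✓; ∠(HB, BG) = 90.00° ✓; |BG| = 37.40 ✓; |TG| = 74.82 ✓.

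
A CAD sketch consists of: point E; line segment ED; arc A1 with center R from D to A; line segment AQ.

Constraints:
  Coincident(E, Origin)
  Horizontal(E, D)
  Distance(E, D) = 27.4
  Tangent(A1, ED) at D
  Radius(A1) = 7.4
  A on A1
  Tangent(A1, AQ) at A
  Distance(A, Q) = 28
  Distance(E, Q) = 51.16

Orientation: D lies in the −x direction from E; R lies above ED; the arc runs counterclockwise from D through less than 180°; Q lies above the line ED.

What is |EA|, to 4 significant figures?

24.42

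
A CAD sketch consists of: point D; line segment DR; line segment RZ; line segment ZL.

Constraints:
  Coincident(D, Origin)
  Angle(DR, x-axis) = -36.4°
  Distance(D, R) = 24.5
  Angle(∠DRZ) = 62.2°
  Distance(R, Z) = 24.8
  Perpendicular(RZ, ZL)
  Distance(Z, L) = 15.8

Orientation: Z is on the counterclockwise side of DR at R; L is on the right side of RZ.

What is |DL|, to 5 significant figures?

39.787

D is at the origin; DR runs at -36.4° with length 24.5, so R = 24.5·(cos -36.4°, sin -36.4°) = (19.720, -14.539). ∠DRZ = 62.2°, so RZ runs at -36.4° + (180° − 62.2°) = 81.400° from the x-axis; with |RZ| = 24.8, Z = R + 24.8·(cos 81.400°, sin 81.400°) = (23.428, 9.9824). RZ is perpendicular to ZL; with |ZL| = 15.8 on the right of RZ, L = Z + 15.8·(0.98876, -0.14954) = (39.051, 7.6197). Then |DL| = |L − D| = 39.787.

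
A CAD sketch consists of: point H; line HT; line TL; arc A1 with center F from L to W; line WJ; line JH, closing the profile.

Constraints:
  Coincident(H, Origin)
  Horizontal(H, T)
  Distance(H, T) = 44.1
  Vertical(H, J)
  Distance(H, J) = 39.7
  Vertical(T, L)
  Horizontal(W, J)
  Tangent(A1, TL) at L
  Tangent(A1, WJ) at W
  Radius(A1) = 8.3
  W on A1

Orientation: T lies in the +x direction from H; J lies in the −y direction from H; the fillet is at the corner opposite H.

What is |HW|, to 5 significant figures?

53.458

H is at the origin; H and T share the same y with |HT| = 44.1 and T on the +x side, so T = (44.100, 0.0000). HJ is vertical with |HJ| = 39.7 and J on the −y side, so J = (0.0000, -39.700). The virtual corner opposite H is at (44.100, -39.700). A1 meets TL tangentially, so FL is at right angles to TL and A1 meets WJ tangentially, so FW is at right angles to WJ, with radius 8.3, so the center F sits 8.3 in from both sides at F = (35.800, -31.400). That places the tangent points at L = (44.100, -31.400) on TL and W = (35.800, -39.700) on WJ. Then |HW| = |W − H| = 53.458.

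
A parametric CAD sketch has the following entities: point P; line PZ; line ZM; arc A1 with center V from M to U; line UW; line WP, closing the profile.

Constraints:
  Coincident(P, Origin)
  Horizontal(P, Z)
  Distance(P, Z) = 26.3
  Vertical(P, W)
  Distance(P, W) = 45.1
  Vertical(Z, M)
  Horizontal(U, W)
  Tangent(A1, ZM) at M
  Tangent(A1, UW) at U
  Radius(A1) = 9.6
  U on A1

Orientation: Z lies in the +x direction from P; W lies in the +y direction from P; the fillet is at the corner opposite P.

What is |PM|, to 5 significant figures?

44.181

The virtual corner opposite P is at (26.300, 45.100). The tangent condition forces VM to be normal to ZM and since A1 is tangent to UW there, VU ⟂ UW, with radius 9.6, so the center V sits 9.6 in from both sides at V = (16.700, 35.500). That places the tangent points at M = (26.300, 35.500) on ZM and U = (16.700, 45.100) on UW. Then |PM| = |M − P| = 44.181.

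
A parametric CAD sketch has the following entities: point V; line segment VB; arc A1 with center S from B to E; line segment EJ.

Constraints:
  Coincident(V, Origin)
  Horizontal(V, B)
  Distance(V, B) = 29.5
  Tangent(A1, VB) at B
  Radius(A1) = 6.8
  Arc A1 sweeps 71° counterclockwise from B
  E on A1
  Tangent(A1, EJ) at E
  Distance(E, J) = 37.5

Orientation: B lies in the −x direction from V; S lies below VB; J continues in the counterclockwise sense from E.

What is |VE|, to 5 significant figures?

36.221

V is at the origin; VB is horizontal with |VB| = 29.5 and B on the −x side, so B = (-29.500, 0.0000). The tangent condition forces SB to be normal to VB, so S = B + (0, -6.8) = (-29.500, -6.8000). On A1, B sits at bearing 90° from S; a 71° counterclockwise sweep puts E at bearing 161°, so E = S + 6.8·(cos 161°, sin 161°) = (-35.930, -4.5861). Then |VE| = |E − V| = 36.221.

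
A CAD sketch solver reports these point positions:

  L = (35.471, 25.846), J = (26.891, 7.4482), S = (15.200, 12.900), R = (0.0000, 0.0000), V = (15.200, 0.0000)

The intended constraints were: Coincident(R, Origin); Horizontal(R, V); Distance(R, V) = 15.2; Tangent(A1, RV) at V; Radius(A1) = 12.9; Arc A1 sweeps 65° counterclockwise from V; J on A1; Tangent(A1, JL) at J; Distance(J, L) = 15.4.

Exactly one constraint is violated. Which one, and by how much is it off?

Distance(J, L) = 15.4 — off by 4.90.

R = (0.00, 0.00) ✓; R.y = 0.00, V.y = 0.00 ✓; |RV| = 15.20 ✓; ∠(SV, VR) = 90.00° ✓; |SV| = 12.90 ✓; bearing(S→J) − bearing(S→V) = 65.00° ✓; |SJ| = 12.90 ✓; ∠(SJ, JL) = 90.00° ✓; |JL| = 20.30 ✗.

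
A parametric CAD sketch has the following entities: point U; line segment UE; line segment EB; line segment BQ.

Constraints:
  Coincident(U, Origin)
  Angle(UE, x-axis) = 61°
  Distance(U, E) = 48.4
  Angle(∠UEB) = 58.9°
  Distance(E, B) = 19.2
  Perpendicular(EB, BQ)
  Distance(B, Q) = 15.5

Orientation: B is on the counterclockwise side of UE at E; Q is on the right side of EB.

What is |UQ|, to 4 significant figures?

57.24

U is at the origin; UE runs at 61.0° with length 48.4, so E = 48.4·(cos 61.0°, sin 61.0°) = (23.46, 42.33). ∠UEB = 58.9°, so EB runs at 61.0° + (180° − 58.9°) = 182.1° from the x-axis; with |EB| = 19.2, B = E + 19.2·(cos 182.1°, sin 182.1°) = (4.278, 41.63). The perpendicularity gives BQ at right angles to EB; with |BQ| = 15.5 on the right of EB, Q = B + 15.5·(-0.03664, 0.9993) = (3.710, 57.12). Then |UQ| = |Q − U| = 57.24.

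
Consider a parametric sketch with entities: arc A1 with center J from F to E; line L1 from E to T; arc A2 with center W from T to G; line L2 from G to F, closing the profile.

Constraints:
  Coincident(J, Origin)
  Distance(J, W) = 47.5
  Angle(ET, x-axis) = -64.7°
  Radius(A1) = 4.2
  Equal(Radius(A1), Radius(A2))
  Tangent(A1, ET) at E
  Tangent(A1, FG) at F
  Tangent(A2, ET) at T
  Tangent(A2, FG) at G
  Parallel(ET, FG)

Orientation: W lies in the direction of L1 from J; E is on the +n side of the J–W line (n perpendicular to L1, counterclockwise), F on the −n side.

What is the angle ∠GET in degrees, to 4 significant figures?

10.03°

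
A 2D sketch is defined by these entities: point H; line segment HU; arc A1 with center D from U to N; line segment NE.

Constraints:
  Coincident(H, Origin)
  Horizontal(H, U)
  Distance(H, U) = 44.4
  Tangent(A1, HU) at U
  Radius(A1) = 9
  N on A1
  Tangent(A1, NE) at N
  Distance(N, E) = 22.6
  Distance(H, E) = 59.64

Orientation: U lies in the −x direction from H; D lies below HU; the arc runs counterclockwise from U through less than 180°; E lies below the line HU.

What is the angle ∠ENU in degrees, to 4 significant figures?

130.6°

H is at the origin; H and U share the same y with |HU| = 44.4 and U on the −x side, so U = (-44.40, 0.000). Since A1 is tangent to HU there, DU ⟂ HU, so D = U + (0, -9) = (-44.40, -9.000). Since DN ⟂ NE (tangency), |DE| = √(9.0² + 22.6²) = 24.33 regardless of where N sits on A1. So E lies on both circle(H, 59.64) and circle(D, 24.33); the below-HU intersection is E = (-49.87, -32.70). N is the foot of the tangent from E: N = (-53.30, -10.36).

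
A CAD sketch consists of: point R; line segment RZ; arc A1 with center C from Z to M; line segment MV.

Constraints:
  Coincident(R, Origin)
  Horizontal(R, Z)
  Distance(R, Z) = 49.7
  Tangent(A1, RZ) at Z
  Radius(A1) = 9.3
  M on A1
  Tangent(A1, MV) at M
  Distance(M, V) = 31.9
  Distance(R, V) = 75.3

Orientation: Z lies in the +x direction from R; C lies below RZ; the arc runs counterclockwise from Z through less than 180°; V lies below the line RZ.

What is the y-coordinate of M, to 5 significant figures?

-15.569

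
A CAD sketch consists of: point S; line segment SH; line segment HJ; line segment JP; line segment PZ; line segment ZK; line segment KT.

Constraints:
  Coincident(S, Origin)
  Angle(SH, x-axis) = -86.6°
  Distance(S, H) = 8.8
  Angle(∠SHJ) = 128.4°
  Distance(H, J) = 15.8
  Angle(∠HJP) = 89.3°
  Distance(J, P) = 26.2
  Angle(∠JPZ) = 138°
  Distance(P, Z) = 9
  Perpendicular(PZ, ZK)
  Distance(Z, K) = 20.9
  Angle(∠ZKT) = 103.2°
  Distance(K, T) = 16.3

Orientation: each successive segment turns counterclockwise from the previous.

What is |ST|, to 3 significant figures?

7.90

PZ is perpendicular to ZK, so ZK runs at -172°; with |ZK| = 20.9, K = (6.31, 9.92). ∠ZKT = 103.2° gives KT at -95.5° from the x-axis; with |KT| = 16.3, T = (4.75, -6.31). Then |ST| = |T − S| = 7.90.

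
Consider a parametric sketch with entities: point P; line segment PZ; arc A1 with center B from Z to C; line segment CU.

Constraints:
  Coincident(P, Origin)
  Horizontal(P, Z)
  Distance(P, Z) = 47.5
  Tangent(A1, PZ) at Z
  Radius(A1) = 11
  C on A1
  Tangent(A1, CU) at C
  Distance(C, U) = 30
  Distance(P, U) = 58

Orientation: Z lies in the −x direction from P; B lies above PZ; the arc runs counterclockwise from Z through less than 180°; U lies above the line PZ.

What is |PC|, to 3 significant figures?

38.6

P is at the origin; PZ is horizontal with |PZ| = 47.5 and Z on the −x side, so Z = (-47.5, 0.00). The tangent condition forces BZ to be normal to PZ, so B = Z + (0, 11) = (-47.5, 11.0). Since BC ⟂ CU (tangency), |BU| = √(11.0² + 30.0²) = 32.0 regardless of where C sits on A1. So U lies on both circle(P, 58.0) and circle(B, 32.0); the above-PZ intersection is U = (-39.9, 42.0). C is the foot of the tangent from U: C = (-36.6, 12.2).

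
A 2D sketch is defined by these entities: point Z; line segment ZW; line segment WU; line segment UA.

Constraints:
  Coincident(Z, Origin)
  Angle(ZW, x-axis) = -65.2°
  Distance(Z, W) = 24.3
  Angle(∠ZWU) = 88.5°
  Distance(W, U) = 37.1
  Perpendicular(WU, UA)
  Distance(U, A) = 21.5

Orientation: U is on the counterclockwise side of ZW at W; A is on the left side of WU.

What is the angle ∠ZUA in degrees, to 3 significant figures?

56.3°

∠ZWU = 88.5°, so WU runs at -65.2° + (180° − 88.5°) = 26.3° from the x-axis; with |WU| = 37.1, U = W + 37.1·(cos 26.3°, sin 26.3°) = (43.5, -5.62). The perpendicularity gives UA at right angles to WU; with |UA| = 21.5 on the left of WU, A = U + 21.5·(-0.443, 0.896) = (33.9, 13.7). Then cos ∠ZUA = UZ·UA / (|UZ||UA|), giving 56.3°.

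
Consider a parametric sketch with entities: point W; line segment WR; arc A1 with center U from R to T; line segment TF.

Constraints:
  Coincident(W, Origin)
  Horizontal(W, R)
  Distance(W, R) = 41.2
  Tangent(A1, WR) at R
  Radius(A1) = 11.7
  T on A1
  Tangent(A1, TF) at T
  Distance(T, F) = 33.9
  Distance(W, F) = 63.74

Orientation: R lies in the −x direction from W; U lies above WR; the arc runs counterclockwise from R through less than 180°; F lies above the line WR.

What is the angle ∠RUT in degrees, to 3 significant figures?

111°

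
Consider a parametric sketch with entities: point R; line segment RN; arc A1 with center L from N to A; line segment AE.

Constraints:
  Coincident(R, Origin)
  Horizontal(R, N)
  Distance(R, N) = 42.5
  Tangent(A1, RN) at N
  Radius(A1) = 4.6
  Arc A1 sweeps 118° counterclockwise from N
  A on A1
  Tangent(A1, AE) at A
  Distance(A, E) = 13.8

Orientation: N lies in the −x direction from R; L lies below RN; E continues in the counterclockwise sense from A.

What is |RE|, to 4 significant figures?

44.33

R is at the origin; R and N share the same y with |RN| = 42.5 and N on the −x side, so N = (-42.50, 0.000). A1 meets RN tangentially, so LN is at right angles to RN, so L = N + (0, -4.6) = (-42.50, -4.600). On A1, N sits at bearing 90° from L; a 118° counterclockwise sweep puts A at bearing 208°, so A = L + 4.6·(cos 208°, sin 208°) = (-46.56, -6.760). Tangency of A1 to AE means the radius LA is perpendicular to AE, so AE runs along (−sin 208°, cos 208°); with |AE| = 13.8, E = (-40.08, -18.94). Then |RE| = |E − R| = 44.33.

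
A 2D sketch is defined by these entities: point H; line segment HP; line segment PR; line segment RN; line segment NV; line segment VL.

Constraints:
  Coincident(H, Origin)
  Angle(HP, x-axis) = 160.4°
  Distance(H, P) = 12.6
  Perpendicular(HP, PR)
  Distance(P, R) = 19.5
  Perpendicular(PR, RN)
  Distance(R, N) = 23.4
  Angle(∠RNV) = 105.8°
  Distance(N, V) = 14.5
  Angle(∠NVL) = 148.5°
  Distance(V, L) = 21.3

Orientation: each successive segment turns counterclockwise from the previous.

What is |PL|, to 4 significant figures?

26.26

∠RNV = 105.8° gives NV at 54.60° from the x-axis; with |NV| = 14.5, V = (12.03, -10.17). ∠NVL = 148.5° gives VL at 86.10° from the x-axis; with |VL| = 21.3, L = (13.48, 11.08). Then |PL| = |L − P| = 26.26.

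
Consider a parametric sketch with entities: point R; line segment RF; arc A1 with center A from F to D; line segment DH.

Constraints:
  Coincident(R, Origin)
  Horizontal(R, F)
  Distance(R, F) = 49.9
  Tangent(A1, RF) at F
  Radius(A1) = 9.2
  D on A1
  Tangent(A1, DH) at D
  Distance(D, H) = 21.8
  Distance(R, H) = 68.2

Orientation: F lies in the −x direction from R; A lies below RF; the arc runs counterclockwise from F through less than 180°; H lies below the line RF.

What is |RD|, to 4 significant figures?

59.63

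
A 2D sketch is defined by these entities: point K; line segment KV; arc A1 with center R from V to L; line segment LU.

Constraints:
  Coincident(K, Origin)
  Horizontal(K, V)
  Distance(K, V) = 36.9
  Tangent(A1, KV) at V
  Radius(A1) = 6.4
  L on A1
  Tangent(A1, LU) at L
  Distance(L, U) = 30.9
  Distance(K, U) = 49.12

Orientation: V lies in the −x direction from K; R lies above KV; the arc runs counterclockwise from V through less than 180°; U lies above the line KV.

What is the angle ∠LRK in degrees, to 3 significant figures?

12.1°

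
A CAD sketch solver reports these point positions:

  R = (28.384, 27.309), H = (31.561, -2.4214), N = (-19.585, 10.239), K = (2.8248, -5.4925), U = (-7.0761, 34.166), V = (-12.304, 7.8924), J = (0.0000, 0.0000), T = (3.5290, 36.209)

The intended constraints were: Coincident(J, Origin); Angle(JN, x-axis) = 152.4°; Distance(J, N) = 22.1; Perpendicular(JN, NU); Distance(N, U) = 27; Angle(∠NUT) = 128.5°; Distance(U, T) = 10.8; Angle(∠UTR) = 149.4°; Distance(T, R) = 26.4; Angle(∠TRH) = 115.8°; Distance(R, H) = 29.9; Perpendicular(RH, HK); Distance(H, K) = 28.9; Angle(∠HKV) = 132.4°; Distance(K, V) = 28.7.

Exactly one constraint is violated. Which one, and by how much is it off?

Distance(K, V) = 28.7 — off by 8.50.

J = (0.00, 0.00) ✓; JN at 152.4° ✓; |JN| = 22.10 ✓; ∠(JN, NU) = 90.00° ✓; |NU| = 27.00 ✓; ∠NUT = 128.5° ✓; |UT| = 10.80 ✓; ∠UTR = 149.4° ✓; |TR| = 26.40 ✓; ∠TRH = 115.8° ✓; |RH| = 29.90 ✓; ∠(RH, HK) = 90.00° ✓; |HK| = 28.90 ✓; ∠HKV = 132.4° ✓; |KV| = 20.20 ✗.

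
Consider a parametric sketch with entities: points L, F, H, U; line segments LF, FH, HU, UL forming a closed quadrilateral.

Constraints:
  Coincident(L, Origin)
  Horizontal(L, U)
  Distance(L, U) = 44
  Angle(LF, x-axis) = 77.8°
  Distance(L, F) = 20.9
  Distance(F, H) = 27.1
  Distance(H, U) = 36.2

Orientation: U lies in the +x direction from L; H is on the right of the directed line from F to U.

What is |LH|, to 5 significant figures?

10.524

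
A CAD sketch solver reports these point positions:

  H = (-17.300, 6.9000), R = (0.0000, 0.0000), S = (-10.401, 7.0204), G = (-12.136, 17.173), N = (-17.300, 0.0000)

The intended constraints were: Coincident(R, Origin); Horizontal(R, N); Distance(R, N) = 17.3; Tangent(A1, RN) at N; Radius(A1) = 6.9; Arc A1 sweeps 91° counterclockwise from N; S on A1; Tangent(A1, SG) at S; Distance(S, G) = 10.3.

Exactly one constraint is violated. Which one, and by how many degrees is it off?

Tangent(A1, SG) at S — off by 8.70°.

R = (0.00, 0.00) ✓; R.y = 0.00, N.y = 0.00 ✓; |RN| = 17.30 ✓; ∠(HN, NR) = 90.00° ✓; |HN| = 6.900 ✓; bearing(H→S) − bearing(H→N) = 91.00° ✓; |HS| = 6.900 ✓; ∠(HS, SG) = 81.30° ✗; |SG| = 10.30 ✓.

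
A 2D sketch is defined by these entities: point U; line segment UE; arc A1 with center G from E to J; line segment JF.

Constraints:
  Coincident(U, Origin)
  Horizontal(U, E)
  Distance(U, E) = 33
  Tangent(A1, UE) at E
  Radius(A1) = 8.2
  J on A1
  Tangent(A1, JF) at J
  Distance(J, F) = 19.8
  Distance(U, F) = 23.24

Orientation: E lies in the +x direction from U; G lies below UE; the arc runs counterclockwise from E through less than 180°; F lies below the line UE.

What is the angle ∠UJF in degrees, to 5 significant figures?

57.501°

Checks: |GJ| = 8.200 ✓; ∠(GJ, JF) = 90.00° ✓; |JF| = 19.80 ✓; |UF| = 23.24 ✓.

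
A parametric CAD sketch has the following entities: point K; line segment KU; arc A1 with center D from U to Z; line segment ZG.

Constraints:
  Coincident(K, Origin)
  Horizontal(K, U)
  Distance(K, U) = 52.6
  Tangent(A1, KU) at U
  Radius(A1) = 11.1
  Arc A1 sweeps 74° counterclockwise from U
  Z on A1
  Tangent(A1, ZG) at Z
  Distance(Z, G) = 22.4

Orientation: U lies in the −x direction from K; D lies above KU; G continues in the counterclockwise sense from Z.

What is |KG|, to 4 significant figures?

46.40

K is at the origin; K and U share the same y with |KU| = 52.6 and U on the −x side, so U = (-52.60, 0.000). Since A1 is tangent to KU there, DU ⟂ KU, so D = U + (0, 11.1) = (-52.60, 11.10). On A1, U sits at bearing -90° from D; a 74° counterclockwise sweep puts Z at bearing -16°, so Z = D + 11.1·(cos -16°, sin -16°) = (-41.93, 8.040). A1 meets ZG tangentially, so DZ is at right angles to ZG, so ZG runs along (−sin -16°, cos -16°); with |ZG| = 22.4, G = (-35.76, 29.57). Then |KG| = |G − K| = 46.40.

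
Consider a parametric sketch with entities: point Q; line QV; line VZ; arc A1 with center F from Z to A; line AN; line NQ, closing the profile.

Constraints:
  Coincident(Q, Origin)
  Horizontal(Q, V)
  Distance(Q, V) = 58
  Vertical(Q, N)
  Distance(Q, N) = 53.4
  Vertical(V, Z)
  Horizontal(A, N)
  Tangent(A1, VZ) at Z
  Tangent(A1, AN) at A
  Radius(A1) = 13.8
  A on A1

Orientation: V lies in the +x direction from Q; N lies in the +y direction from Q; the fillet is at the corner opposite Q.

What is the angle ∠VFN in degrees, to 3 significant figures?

127°

QN is vertical with |QN| = 53.4 and N on the +y side, so N = (0.00, 53.4). The virtual corner opposite Q is at (58.0, 53.4). Since A1 is tangent to VZ there, FZ ⟂ VZ and tangency of A1 to AN means the radius FA is perpendicular to AN, with radius 13.8, so the center F sits 13.8 in from both sides at F = (44.2, 39.6). Then cos ∠VFN = FV·FN / (|FV||FN|), giving 127°.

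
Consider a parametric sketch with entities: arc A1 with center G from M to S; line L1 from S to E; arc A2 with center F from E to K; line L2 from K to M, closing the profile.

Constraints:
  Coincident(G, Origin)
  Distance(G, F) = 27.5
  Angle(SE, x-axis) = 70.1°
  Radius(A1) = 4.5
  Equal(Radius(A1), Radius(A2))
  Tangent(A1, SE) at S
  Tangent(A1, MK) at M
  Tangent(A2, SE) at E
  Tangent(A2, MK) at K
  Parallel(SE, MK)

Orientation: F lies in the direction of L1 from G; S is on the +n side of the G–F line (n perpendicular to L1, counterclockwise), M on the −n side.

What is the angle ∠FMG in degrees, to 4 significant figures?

80.71°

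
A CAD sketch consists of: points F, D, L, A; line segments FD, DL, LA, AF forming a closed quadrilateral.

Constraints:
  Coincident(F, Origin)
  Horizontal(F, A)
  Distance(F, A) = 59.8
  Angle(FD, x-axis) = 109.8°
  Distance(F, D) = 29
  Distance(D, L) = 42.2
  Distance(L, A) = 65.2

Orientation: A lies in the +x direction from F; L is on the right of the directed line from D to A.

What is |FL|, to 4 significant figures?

14.96

F is at the origin; FA is horizontal with |FA| = 59.8 and A in +x, so A = (59.8, 0). FD runs at 109.8° with |FD| = 29.0, so D = (-9.823, 27.29). L is determined by |DL| = 42.2 and |LA| = 65.2 together: it lies at the intersection of circle(D, 42.2) and circle(A, 65.2). With |DA| = 74.78, the foot of the radical line on DA is 20.87 from D and the perpendicular offset is √(42.2² − 20.87²) = 36.68. Taking the right-of-DA solution: L = (-3.772, -14.48).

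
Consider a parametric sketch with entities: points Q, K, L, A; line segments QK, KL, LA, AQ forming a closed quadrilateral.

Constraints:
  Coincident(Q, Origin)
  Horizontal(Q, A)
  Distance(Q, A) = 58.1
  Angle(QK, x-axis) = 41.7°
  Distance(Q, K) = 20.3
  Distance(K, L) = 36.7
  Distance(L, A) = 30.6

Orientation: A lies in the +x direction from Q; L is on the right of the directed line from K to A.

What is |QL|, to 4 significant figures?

38.19

Q is at the origin; QA is horizontal with |QA| = 58.1 and A in +x, so A = (58.1, 0). QK runs at 41.7° with |QK| = 20.3, so K = (15.16, 13.50). L is determined by |KL| = 36.7 and |LA| = 30.6 together: it lies at the intersection of circle(K, 36.7) and circle(A, 30.6). With |KA| = 45.02, the foot of the radical line on KA is 27.07 from K and the perpendicular offset is √(36.7² − 27.07²) = 24.78. Taking the right-of-KA solution: L = (33.54, -18.26).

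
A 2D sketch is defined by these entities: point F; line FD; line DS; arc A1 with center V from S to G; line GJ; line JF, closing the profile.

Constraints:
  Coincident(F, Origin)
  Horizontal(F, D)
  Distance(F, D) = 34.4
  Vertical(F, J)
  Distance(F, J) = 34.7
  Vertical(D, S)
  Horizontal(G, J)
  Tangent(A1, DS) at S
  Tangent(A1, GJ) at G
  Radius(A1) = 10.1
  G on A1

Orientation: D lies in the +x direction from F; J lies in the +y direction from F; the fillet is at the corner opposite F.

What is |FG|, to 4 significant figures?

42.36

F is at the origin; FD is horizontal with |FD| = 34.4 and D on the +x side, so D = (34.40, 0.000). F and J share the same x with |FJ| = 34.7 and J on the +y side, so J = (0.000, 34.70). The virtual corner opposite F is at (34.40, 34.70). A1 meets DS tangentially, so VS is at right angles to DS and A1 meets GJ tangentially, so VG is at right angles to GJ, with radius 10.1, so the center V sits 10.1 in from both sides at V = (24.30, 24.60). That places the tangent points at S = (34.40, 24.60) on DS and G = (24.30, 34.70) on GJ. Then |FG| = |G − F| = 42.36.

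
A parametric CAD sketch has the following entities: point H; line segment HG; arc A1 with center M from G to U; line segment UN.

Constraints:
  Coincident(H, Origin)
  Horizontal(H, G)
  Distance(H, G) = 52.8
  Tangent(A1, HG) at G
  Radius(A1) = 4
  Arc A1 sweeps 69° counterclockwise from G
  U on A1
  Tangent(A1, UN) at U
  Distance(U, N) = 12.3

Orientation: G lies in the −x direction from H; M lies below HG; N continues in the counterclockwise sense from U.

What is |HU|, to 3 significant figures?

56.6

H is at the origin; H and G share the same y with |HG| = 52.8 and G on the −x side, so G = (-52.8, 0.00). Since A1 is tangent to HG there, MG ⟂ HG, so M = G + (0, -4) = (-52.8, -4.00). On A1, G sits at bearing 90° from M; a 69° counterclockwise sweep puts U at bearing 159°, so U = M + 4.0·(cos 159°, sin 159°) = (-56.5, -2.57). Then |HU| = |U − H| = 56.6.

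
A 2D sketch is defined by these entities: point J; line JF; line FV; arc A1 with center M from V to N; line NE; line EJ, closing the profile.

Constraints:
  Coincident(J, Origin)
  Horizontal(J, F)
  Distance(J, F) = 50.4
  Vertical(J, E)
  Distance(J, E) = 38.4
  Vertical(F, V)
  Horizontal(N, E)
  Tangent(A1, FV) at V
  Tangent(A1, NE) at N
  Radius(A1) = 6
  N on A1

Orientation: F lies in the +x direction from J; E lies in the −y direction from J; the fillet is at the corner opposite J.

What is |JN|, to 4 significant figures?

58.70

The virtual corner opposite J is at (50.40, -38.40). Tangency of A1 to FV means the radius MV is perpendicular to FV and A1 meets NE tangentially, so MN is at right angles to NE, with radius 6.0, so the center M sits 6.0 in from both sides at M = (44.40, -32.40). That places the tangent points at V = (50.40, -32.40) on FV and N = (44.40, -38.40) on NE. Then |JN| = |N − J| = 58.70.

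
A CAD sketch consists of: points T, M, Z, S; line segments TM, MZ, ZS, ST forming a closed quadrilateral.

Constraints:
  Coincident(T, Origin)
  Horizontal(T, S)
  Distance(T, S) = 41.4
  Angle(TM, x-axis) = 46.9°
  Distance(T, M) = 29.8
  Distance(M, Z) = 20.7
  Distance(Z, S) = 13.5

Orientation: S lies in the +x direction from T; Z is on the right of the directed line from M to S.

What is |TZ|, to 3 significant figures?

28.3

T is at the origin; TS is horizontal with |TS| = 41.4 and S in +x, so S = (41.4, 0). TM runs at 46.9° with |TM| = 29.8, so M = (20.4, 21.8). Z is determined by |MZ| = 20.7 and |ZS| = 13.5 together: it lies at the intersection of circle(M, 20.7) and circle(S, 13.5). With |MS| = 30.3, the foot of the radical line on MS is 19.2 from M and the perpendicular offset is √(20.7² − 19.2²) = 7.73. Taking the right-of-MS solution: Z = (28.1, 2.58).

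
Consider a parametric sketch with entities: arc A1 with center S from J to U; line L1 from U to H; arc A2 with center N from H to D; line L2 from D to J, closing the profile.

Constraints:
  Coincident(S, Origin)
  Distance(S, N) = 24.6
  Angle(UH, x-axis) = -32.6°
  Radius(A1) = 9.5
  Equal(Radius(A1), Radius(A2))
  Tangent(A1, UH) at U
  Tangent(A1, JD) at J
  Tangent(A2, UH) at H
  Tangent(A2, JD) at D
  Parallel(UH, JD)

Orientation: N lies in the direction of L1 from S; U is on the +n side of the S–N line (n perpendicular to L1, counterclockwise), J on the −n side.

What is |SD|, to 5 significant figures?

26.371

Tangency of A1 to both parallel lines with radius 9.5 puts U and J at S ± 9.5·n: U = (5.1183, 8.0033), J = (-5.1183, -8.0033). Equal radii place H and D the same way about N: H = N + 9.5·n = (25.843, -5.2505), D = N − 9.5·n = (15.606, -21.257). Then |SD| = |D − S| = 26.371.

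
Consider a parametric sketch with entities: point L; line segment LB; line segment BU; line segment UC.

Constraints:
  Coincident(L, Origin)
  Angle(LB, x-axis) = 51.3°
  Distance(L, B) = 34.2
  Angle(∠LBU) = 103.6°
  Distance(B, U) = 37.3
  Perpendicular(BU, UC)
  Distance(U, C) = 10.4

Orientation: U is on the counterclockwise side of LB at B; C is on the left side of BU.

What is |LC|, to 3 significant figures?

50.8

L is at the origin; LB runs at 51.3° with length 34.2, so B = 34.2·(cos 51.3°, sin 51.3°) = (21.4, 26.7). ∠LBU = 103.6°, so BU runs at 51.3° + (180° − 103.6°) = 128° from the x-axis; with |BU| = 37.3, U = B + 37.3·(cos 128°, sin 128°) = (-1.43, 56.2). BU ⟂ UC; with |UC| = 10.4 on the left of BU, C = U + 10.4·(-0.791, -0.612) = (-9.66, 49.8). Then |LC| = |C − L| = 50.8.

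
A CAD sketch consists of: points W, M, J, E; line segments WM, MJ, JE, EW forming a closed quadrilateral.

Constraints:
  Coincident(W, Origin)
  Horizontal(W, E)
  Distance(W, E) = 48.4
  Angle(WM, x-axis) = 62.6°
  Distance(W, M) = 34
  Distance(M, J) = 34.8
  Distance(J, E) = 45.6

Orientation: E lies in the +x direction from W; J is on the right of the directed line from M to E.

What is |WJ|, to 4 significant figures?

3.588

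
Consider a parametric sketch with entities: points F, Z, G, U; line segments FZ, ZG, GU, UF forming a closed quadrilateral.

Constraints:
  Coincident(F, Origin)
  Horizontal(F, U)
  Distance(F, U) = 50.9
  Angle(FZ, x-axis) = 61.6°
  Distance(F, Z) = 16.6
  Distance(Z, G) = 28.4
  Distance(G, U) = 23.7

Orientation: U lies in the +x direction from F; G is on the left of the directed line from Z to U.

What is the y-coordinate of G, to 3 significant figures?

18.5

F is at the origin; F and U share the same y with |FU| = 50.9 and U in +x, so U = (50.9, 0). FZ runs at 61.6° with |FZ| = 16.6, so Z = (7.90, 14.6). G is determined by |ZG| = 28.4 and |GU| = 23.7 together: it lies at the intersection of circle(Z, 28.4) and circle(U, 23.7). With |ZU| = 45.4, the foot of the radical line on ZU is 25.4 from Z and the perpendicular offset is √(28.4² − 25.4²) = 12.7. Taking the left-of-ZU solution: G = (36.0, 18.5).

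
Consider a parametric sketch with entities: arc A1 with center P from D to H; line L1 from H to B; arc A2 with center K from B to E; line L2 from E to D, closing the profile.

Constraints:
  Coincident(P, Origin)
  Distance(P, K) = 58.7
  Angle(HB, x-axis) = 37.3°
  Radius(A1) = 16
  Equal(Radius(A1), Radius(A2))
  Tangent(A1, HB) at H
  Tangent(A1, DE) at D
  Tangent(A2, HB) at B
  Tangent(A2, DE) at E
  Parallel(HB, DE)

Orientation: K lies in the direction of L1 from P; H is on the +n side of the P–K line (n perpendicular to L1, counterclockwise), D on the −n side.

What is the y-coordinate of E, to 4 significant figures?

22.84

The slot axis is L1's direction at 37.3°, so u = (cos 37.3°, sin 37.3°) = (0.7955, 0.6060) and n = (−sin 37.3°, cos 37.3°) = (-0.6060, 0.7955). P is at the origin and K lies 58.7 along u from P, so K = 58.7·u = (46.69, 35.57). Tangency of A1 to both parallel lines with radius 16.0 puts H and D at P ± 16.0·n: H = (-9.696, 12.73), D = (9.696, -12.73). Equal radii place B and E the same way about K: B = K + 16.0·n = (37.00, 48.30), E = K − 16.0·n = (56.39, 22.84). So E.y = 22.84.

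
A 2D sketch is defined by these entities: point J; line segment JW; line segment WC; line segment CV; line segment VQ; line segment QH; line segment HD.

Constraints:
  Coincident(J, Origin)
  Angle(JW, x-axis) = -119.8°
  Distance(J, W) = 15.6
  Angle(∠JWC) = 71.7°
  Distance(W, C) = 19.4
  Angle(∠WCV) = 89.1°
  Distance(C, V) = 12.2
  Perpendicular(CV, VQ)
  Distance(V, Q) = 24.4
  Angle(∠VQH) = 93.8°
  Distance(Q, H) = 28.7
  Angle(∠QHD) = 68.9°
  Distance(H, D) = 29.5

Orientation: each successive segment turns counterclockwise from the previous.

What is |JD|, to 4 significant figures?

27.85

∠VQH = 93.8° gives QH at -104.4° from the x-axis; with |QH| = 28.7, H = (-17.62, -28.72). ∠QHD = 68.9° gives HD at 6.700° from the x-axis; with |HD| = 29.5, D = (11.68, -25.28). Then |JD| = |D − J| = 27.85.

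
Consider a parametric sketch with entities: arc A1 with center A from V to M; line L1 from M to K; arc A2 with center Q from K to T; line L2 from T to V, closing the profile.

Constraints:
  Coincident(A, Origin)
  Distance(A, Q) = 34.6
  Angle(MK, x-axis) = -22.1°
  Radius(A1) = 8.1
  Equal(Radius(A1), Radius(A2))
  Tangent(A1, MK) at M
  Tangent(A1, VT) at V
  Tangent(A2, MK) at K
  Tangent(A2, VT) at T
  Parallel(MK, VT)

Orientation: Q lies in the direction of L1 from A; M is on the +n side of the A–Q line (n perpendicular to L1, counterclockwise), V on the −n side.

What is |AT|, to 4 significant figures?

35.54

The slot axis is L1's direction at -22.1°, so u = (cos -22.1°, sin -22.1°) = (0.9265, -0.3762) and n = (−sin -22.1°, cos -22.1°) = (0.3762, 0.9265). A is at the origin and Q lies 34.6 along u from A, so Q = 34.6·u = (32.06, -13.02). Tangency of A1 to both parallel lines with radius 8.1 puts M and V at A ± 8.1·n: M = (3.047, 7.505), V = (-3.047, -7.505). Equal radii place K and T the same way about Q: K = Q + 8.1·n = (35.11, -5.512), T = Q − 8.1·n = (29.01, -20.52). Then |AT| = |T − A| = 35.54.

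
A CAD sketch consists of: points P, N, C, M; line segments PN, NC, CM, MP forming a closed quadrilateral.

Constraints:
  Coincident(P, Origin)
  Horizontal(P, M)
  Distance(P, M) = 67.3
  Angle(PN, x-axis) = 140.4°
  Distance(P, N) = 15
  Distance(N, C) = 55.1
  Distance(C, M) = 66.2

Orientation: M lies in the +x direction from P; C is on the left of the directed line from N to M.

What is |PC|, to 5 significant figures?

56.635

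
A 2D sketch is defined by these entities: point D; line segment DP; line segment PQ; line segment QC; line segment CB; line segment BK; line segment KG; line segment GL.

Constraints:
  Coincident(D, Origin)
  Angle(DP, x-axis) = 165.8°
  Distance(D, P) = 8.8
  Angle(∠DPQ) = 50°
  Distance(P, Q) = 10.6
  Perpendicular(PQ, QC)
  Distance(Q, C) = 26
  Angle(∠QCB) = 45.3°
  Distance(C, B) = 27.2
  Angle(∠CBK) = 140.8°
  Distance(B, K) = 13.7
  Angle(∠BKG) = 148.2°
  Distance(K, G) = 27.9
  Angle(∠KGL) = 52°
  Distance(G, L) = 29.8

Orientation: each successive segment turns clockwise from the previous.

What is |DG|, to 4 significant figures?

38.82

D is at the origin; DP runs at 165.8° with length 8.8, so P = (-8.531, 2.159). ∠DPQ = 50.0° gives PQ at 35.80° from the x-axis; with |PQ| = 10.6, Q = (0.06616, 8.359). PQ is perpendicular to QC, so QC runs at -54.20°; with |QC| = 26.0, C = (15.28, -12.73). ∠QCB = 45.3° gives CB at 171.1° from the x-axis; with |CB| = 27.2, B = (-11.60, -8.520). ∠CBK = 140.8° gives BK at 131.9° from the x-axis; with |BK| = 13.7, K = (-20.75, 1.677). ∠BKG = 148.2° gives KG at 100.1° from the x-axis; with |KG| = 27.9, G = (-25.64, 29.14). Then |DG| = |G − D| = 38.82.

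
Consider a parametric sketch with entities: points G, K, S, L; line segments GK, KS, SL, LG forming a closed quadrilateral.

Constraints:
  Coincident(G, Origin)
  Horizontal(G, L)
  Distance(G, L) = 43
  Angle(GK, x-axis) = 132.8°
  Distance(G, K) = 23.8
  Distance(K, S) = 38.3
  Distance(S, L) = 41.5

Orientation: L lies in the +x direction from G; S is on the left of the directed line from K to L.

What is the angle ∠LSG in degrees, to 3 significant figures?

65.0°

Checks: |KS| = 38.30 ✓; |SL| = 41.50 ✓.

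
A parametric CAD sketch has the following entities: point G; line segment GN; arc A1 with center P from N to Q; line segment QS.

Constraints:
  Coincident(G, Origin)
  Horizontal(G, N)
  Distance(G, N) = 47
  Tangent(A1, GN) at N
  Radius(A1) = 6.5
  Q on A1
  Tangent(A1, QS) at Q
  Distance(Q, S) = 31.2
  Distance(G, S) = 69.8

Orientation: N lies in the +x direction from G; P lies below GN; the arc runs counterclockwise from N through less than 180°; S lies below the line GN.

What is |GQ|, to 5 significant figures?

42.994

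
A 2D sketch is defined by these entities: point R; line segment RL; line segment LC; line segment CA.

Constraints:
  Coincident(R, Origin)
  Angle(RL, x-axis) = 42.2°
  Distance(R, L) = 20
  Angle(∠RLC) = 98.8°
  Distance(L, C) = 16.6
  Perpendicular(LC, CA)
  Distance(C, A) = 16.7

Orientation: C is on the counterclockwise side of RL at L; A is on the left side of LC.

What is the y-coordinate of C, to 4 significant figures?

27.29

R is at the origin; RL runs at 42.2° with length 20.0, so L = 20.0·(cos 42.2°, sin 42.2°) = (14.82, 13.43). ∠RLC = 98.8°, so LC runs at 42.2° + (180° − 98.8°) = 123.4° from the x-axis; with |LC| = 16.6, C = L + 16.6·(cos 123.4°, sin 123.4°) = (5.678, 27.29). So C.y = 27.29.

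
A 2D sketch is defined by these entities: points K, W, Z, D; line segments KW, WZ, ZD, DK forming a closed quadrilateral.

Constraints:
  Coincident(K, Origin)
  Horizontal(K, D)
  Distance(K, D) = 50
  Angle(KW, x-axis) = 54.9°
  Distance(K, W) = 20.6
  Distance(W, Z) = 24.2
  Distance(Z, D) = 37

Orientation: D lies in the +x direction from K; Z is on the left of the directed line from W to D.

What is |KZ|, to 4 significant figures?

44.31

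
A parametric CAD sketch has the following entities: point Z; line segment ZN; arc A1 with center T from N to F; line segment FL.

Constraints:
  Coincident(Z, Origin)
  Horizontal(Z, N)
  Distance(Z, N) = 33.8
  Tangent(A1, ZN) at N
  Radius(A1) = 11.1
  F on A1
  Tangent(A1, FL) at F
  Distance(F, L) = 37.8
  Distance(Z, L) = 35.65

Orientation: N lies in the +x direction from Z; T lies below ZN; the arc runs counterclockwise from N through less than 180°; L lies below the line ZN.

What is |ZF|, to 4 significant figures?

25.18

Z is at the origin; ZN is horizontal with |ZN| = 33.8 and N on the +x side, so N = (33.80, 0.000). Tangency of A1 to ZN means the radius TN is perpendicular to ZN, so T = N + (0, -11.1) = (33.80, -11.10). Since TF ⟂ FL (tangency), |TL| = √(11.1² + 37.8²) = 39.40 regardless of where F sits on A1. So L lies on both circle(Z, 35.65) and circle(T, 39.40); the below-ZN intersection is L = (2.895, -35.53). F is the foot of the tangent from L: F = (24.74, -4.685).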